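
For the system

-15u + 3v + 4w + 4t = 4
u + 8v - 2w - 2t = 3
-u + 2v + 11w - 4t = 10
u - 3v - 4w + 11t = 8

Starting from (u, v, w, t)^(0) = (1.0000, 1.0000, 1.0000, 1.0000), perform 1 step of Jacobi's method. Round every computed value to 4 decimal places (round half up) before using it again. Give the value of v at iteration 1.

0.7500

Iteration 1:
  u = (4 - (3)·1.0000 - (4)·1.0000 - (4)·1.0000) / (-15) = 0.4667
  v = (3 - (1)·1.0000 - (-2)·1.0000 - (-2)·1.0000) / (8) = 0.7500
  w = (10 - (-1)·1.0000 - (2)·1.0000 - (-4)·1.0000) / (11) = 1.1818
  t = (8 - (1)·1.0000 - (-3)·1.0000 - (-4)·1.0000) / (11) = 1.2727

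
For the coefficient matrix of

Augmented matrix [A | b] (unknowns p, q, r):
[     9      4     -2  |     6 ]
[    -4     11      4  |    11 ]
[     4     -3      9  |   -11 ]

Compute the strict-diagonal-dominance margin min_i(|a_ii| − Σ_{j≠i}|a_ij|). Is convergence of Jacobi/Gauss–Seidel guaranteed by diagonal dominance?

2

row 1: |9| − (4+2) = 3
row 2: |11| − (4+4) = 3
row 3: |9| − (4+3) = 2
minimum over rows = 2 → strictly diagonally dominant (convergence guaranteed)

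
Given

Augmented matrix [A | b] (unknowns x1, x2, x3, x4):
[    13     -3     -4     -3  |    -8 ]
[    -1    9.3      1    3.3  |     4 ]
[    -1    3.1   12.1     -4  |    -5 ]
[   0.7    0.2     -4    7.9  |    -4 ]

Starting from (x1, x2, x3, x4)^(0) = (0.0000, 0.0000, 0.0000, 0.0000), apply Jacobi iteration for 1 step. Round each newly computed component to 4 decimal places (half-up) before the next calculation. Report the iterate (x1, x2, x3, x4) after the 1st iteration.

Iteration 1:
  x1 = (-8 - (-3)·0.0000 - (-4)·0.0000 - (-3)·0.0000) / (13) = -0.6154
  x2 = (4 - (-1)·0.0000 - (1)·0.0000 - (3.3)·0.0000) / (9.3) = 0.4301
  x3 = (-5 - (-1)·0.0000 - (3.1)·0.0000 - (-4)·0.0000) / (12.1) = -0.4132
  x4 = (-4 - (0.7)·0.0000 - (0.2)·0.0000 - (-4)·0.0000) / (7.9) = -0.5063

(-0.6154, 0.4301, -0.4132, -0.5063)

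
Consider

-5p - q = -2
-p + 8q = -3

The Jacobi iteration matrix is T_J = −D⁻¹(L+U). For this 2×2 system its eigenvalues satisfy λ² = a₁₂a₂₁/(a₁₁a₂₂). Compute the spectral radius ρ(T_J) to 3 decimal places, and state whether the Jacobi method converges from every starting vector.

a₁₂a₂₁/(a₁₁a₂₂) = (-1)·(-1) / ((-5)·(8)) = -0.025000
ρ = √|-0.025000| = √0.025000 = 0.158
ρ < 1, so Jacobi converges

0.158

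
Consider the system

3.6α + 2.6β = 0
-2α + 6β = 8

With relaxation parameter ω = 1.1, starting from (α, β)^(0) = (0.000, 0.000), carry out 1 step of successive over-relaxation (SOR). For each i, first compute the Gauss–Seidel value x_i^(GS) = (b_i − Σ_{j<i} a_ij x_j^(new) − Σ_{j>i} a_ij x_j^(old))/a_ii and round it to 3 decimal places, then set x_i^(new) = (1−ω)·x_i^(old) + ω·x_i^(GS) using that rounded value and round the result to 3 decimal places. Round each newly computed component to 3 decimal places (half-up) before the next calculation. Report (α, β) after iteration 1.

(0.000, 1.466)

Iteration 1:
  α: GS value = (0 - (2.6)·0.000) / (3.6) = 0.000;  α ← (1−ω)·0.000 + ω·0.000 = 0.000
  β: GS value = (8 - (-2)·0.000) / (6) = 1.333;  β ← (1−ω)·0.000 + ω·1.333 = 1.466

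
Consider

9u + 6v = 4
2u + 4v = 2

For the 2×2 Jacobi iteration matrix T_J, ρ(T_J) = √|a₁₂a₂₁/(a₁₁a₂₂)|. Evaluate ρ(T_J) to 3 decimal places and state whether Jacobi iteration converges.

a₁₂a₂₁/(a₁₁a₂₂) = (6)·(2) / ((9)·(4)) = 0.333333
ρ = √|0.333333| = √0.333333 = 0.577
ρ < 1, so Jacobi converges

0.577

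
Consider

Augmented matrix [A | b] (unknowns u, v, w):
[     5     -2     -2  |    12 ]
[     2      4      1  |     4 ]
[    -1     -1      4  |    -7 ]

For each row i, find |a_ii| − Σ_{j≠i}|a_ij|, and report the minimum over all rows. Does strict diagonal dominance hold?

1

row 1: |5| − (2+2) = 1
row 2: |4| − (2+1) = 1
row 3: |4| − (1+1) = 2
minimum over rows = 1 → strictly diagonally dominant (convergence guaranteed)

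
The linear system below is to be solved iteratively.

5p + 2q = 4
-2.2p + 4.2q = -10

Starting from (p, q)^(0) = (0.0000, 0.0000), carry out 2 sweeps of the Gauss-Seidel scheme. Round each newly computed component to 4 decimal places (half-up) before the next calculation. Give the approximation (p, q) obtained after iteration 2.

Iteration 1:
  p = (4 - (2)·0.0000) / (5) = 0.8000
  q = (-10 - (-2.2)·0.8000) / (4.2) = -1.9619
Iteration 2:
  p = (4 - (2)·-1.9619) / (5) = 1.5848
  q = (-10 - (-2.2)·1.5848) / (4.2) = -1.5508

(1.5848, -1.5508)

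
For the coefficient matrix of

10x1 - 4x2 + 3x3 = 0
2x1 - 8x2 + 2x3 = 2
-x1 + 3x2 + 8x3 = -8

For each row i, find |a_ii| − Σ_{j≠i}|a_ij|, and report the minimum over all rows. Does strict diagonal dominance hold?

3

row 1: |10| − (4+3) = 3
row 2: |-8| − (2+2) = 4
row 3: |8| − (1+3) = 4
minimum over rows = 3 → strictly diagonally dominant (convergence guaranteed)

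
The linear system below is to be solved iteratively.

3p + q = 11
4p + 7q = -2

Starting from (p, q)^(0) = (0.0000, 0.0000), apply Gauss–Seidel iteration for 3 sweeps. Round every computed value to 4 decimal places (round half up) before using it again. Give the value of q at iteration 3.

Iteration 1:
  p = (11 - (1)·0.0000) / (3) = 3.6667
  q = (-2 - (4)·3.6667) / (7) = -2.3810
Iteration 2:
  p = (11 - (1)·-2.3810) / (3) = 4.4603
  q = (-2 - (4)·4.4603) / (7) = -2.8345
Iteration 3:
  p = (11 - (1)·-2.8345) / (3) = 4.6115
  q = (-2 - (4)·4.6115) / (7) = -2.9209

-2.9209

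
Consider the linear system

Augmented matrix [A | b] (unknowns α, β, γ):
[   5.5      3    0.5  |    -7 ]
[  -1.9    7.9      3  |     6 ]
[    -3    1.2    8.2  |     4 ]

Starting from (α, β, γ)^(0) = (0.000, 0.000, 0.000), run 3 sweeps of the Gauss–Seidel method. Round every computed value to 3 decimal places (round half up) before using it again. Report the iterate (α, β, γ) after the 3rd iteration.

(-1.486, 0.450, -0.122)

Iteration 1:
  α = (-7 - (3)·0.000 - (0.5)·0.000) / (5.5) = -1.273
  β = (6 - (-1.9)·-1.273 - (3)·0.000) / (7.9) = 0.453
  γ = (4 - (-3)·-1.273 - (1.2)·0.453) / (8.2) = -0.044
Iteration 2:
  α = (-7 - (3)·0.453 - (0.5)·-0.044) / (5.5) = -1.516
  β = (6 - (-1.9)·-1.516 - (3)·-0.044) / (7.9) = 0.412
  γ = (4 - (-3)·-1.516 - (1.2)·0.412) / (8.2) = -0.127
Iteration 3:
  α = (-7 - (3)·0.412 - (0.5)·-0.127) / (5.5) = -1.486
  β = (6 - (-1.9)·-1.486 - (3)·-0.127) / (7.9) = 0.450
  γ = (4 - (-3)·-1.486 - (1.2)·0.450) / (8.2) = -0.122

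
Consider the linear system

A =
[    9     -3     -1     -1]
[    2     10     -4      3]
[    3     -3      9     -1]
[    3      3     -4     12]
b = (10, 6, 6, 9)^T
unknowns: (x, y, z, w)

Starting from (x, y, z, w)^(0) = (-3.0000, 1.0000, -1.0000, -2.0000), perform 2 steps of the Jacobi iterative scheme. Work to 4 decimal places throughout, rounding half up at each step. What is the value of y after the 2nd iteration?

Iteration 1:
  x = (10 - (-3)·1.0000 - (-1)·-1.0000 - (-1)·-2.0000) / (9) = 1.1111
  y = (6 - (2)·-3.0000 - (-4)·-1.0000 - (3)·-2.0000) / (10) = 1.4000
  z = (6 - (3)·-3.0000 - (-3)·1.0000 - (-1)·-2.0000) / (9) = 1.7778
  w = (9 - (3)·-3.0000 - (3)·1.0000 - (-4)·-1.0000) / (12) = 0.9167
Iteration 2:
  x = (10 - (-3)·1.4000 - (-1)·1.7778 - (-1)·0.9167) / (9) = 1.8772
  y = (6 - (2)·1.1111 - (-4)·1.7778 - (3)·0.9167) / (10) = 0.8139
  z = (6 - (3)·1.1111 - (-3)·1.4000 - (-1)·0.9167) / (9) = 0.8648
  w = (9 - (3)·1.1111 - (3)·1.4000 - (-4)·1.7778) / (12) = 0.7148

0.8139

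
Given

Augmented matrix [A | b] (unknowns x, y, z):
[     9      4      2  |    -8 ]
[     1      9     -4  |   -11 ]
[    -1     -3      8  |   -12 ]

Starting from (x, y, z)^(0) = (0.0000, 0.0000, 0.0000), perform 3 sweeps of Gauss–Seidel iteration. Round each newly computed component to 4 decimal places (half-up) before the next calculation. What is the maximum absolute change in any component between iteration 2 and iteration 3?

0.5061

Iteration 1:
  x = (-8 - (4)·0.0000 - (2)·0.0000) / (9) = -0.8889
  y = (-11 - (1)·-0.8889 - (-4)·0.0000) / (9) = -1.1235
  z = (-12 - (-1)·-0.8889 - (-3)·-1.1235) / (8) = -2.0324
Iteration 2:
  x = (-8 - (4)·-1.1235 - (2)·-2.0324) / (9) = 0.0621
  y = (-11 - (1)·0.0621 - (-4)·-2.0324) / (9) = -2.1324
  z = (-12 - (-1)·0.0621 - (-3)·-2.1324) / (8) = -2.2919
Iteration 3:
  x = (-8 - (4)·-2.1324 - (2)·-2.2919) / (9) = 0.5682
  y = (-11 - (1)·0.5682 - (-4)·-2.2919) / (9) = -2.3040
  z = (-12 - (-1)·0.5682 - (-3)·-2.3040) / (8) = -2.2930
Change: (0.5061, -0.1716, -0.0011) → max |·| = 0.5061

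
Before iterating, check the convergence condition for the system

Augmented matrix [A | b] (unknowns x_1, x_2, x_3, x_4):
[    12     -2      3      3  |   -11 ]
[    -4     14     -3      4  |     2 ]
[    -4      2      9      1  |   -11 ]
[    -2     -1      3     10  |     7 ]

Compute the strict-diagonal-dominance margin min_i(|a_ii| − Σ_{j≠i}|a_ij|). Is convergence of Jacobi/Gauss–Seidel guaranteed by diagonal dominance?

2

row 1: |12| − (2+3+3) = 4
row 2: |14| − (4+3+4) = 3
row 3: |9| − (4+2+1) = 2
row 4: |10| − (2+1+3) = 4
minimum over rows = 2 → strictly diagonally dominant (convergence guaranteed)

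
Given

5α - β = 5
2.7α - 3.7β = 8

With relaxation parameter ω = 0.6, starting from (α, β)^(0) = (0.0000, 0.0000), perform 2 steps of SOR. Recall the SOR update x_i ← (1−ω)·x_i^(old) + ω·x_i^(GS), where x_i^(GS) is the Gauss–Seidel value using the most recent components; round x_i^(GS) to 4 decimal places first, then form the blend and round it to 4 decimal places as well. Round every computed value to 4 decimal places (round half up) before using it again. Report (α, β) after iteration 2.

Iteration 1:
  α: GS value = (5 - (-1)·0.0000) / (5) = 1.0000;  α ← (1−ω)·0.0000 + ω·1.0000 = 0.6000
  β: GS value = (8 - (2.7)·0.6000) / (-3.7) = -1.7243;  β ← (1−ω)·0.0000 + ω·-1.7243 = -1.0346
Iteration 2:
  α: GS value = (5 - (-1)·-1.0346) / (5) = 0.7931;  α ← (1−ω)·0.6000 + ω·0.7931 = 0.7159
  β: GS value = (8 - (2.7)·0.7159) / (-3.7) = -1.6397;  β ← (1−ω)·-1.0346 + ω·-1.6397 = -1.3977

(0.7159, -1.3977)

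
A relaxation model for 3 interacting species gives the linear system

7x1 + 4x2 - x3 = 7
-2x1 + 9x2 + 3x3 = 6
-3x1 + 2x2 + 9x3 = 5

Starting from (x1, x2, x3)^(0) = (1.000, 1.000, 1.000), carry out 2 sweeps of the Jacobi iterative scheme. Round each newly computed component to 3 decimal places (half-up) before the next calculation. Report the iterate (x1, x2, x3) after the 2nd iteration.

Iteration 1:
  x1 = (7 - (4)·1.000 - (-1)·1.000) / (7) = 0.571
  x2 = (6 - (-2)·1.000 - (3)·1.000) / (9) = 0.556
  x3 = (5 - (-3)·1.000 - (2)·1.000) / (9) = 0.667
Iteration 2:
  x1 = (7 - (4)·0.556 - (-1)·0.667) / (7) = 0.778
  x2 = (6 - (-2)·0.571 - (3)·0.667) / (9) = 0.571
  x3 = (5 - (-3)·0.571 - (2)·0.556) / (9) = 0.622

(0.778, 0.571, 0.622)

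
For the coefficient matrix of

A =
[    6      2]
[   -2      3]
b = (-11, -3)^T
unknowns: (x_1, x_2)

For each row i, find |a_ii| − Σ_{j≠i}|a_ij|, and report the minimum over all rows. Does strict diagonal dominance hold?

1

row 1: |6| − (2) = 4
row 2: |3| − (2) = 1
minimum over rows = 1 → strictly diagonally dominant (convergence guaranteed)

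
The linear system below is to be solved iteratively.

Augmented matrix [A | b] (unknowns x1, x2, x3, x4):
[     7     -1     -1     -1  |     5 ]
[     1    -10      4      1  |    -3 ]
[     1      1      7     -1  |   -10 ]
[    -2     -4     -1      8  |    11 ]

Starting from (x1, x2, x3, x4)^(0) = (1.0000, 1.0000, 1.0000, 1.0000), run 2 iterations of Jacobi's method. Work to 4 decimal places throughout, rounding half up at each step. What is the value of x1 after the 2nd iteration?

0.9398

Iteration 1:
  x1 = (5 - (-1)·1.0000 - (-1)·1.0000 - (-1)·1.0000) / (7) = 1.1429
  x2 = (-3 - (1)·1.0000 - (4)·1.0000 - (1)·1.0000) / (-10) = 0.9000
  x3 = (-10 - (1)·1.0000 - (1)·1.0000 - (-1)·1.0000) / (7) = -1.5714
  x4 = (11 - (-2)·1.0000 - (-4)·1.0000 - (-1)·1.0000) / (8) = 2.2500
Iteration 2:
  x1 = (5 - (-1)·0.9000 - (-1)·-1.5714 - (-1)·2.2500) / (7) = 0.9398
  x2 = (-3 - (1)·1.1429 - (4)·-1.5714 - (1)·2.2500) / (-10) = 0.0107
  x3 = (-10 - (1)·1.1429 - (1)·0.9000 - (-1)·2.2500) / (7) = -1.3990
  x4 = (11 - (-2)·1.1429 - (-4)·0.9000 - (-1)·-1.5714) / (8) = 1.9143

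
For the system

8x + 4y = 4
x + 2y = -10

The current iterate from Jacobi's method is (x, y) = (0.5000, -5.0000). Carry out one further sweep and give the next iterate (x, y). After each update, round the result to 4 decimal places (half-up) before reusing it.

One sweep:
  x = (4 - (4)·-5.0000) / (8) = 3.0000
  y = (-10 - (1)·0.5000) / (2) = -5.2500

(3.0000, -5.2500)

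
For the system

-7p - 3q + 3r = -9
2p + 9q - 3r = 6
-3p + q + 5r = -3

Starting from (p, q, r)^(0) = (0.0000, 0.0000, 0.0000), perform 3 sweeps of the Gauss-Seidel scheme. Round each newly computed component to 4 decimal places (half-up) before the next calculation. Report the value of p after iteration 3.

1.1014

Iteration 1:
  p = (-9 - (-3)·0.0000 - (3)·0.0000) / (-7) = 1.2857
  q = (6 - (2)·1.2857 - (-3)·0.0000) / (9) = 0.3810
  r = (-3 - (-3)·1.2857 - (1)·0.3810) / (5) = 0.0952
Iteration 2:
  p = (-9 - (-3)·0.3810 - (3)·0.0952) / (-7) = 1.1632
  q = (6 - (2)·1.1632 - (-3)·0.0952) / (9) = 0.4399
  r = (-3 - (-3)·1.1632 - (1)·0.4399) / (5) = 0.0099
Iteration 3:
  p = (-9 - (-3)·0.4399 - (3)·0.0099) / (-7) = 1.1014
  q = (6 - (2)·1.1014 - (-3)·0.0099) / (9) = 0.4252
  r = (-3 - (-3)·1.1014 - (1)·0.4252) / (5) = -0.0242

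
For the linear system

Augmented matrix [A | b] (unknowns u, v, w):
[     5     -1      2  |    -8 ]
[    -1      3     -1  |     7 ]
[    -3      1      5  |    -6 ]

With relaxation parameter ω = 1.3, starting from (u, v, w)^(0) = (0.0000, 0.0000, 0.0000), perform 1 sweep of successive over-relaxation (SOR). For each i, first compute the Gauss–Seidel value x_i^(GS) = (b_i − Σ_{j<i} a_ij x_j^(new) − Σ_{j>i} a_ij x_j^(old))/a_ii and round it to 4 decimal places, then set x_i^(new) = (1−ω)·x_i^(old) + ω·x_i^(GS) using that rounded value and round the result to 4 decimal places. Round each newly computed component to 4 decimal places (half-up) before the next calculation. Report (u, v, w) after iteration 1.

(-2.0800, 2.1320, -3.7367)

Iteration 1:
  u: GS value = (-8 - (-1)·0.0000 - (2)·0.0000) / (5) = -1.6000;  u ← (1−ω)·0.0000 + ω·-1.6000 = -2.0800
  v: GS value = (7 - (-1)·-2.0800 - (-1)·0.0000) / (3) = 1.6400;  v ← (1−ω)·0.0000 + ω·1.6400 = 2.1320
  w: GS value = (-6 - (-3)·-2.0800 - (1)·2.1320) / (5) = -2.8744;  w ← (1−ω)·0.0000 + ω·-2.8744 = -3.7367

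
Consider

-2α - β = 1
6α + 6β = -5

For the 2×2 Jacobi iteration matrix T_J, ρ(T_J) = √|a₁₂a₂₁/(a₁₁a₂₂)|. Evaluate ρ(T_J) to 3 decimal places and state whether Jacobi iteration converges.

0.707

a₁₂a₂₁/(a₁₁a₂₂) = (-1)·(6) / ((-2)·(6)) = 0.500000
ρ = √|0.500000| = √0.500000 = 0.707
ρ < 1, so Jacobi converges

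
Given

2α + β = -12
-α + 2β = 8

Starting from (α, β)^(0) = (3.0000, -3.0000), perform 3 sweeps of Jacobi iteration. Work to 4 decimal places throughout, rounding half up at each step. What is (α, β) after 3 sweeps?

(-6.8750, -0.3750)

Iteration 1:
  α = (-12 - (1)·-3.0000) / (2) = -4.5000
  β = (8 - (-1)·3.0000) / (2) = 5.5000
Iteration 2:
  α = (-12 - (1)·5.5000) / (2) = -8.7500
  β = (8 - (-1)·-4.5000) / (2) = 1.7500
Iteration 3:
  α = (-12 - (1)·1.7500) / (2) = -6.8750
  β = (8 - (-1)·-8.7500) / (2) = -0.3750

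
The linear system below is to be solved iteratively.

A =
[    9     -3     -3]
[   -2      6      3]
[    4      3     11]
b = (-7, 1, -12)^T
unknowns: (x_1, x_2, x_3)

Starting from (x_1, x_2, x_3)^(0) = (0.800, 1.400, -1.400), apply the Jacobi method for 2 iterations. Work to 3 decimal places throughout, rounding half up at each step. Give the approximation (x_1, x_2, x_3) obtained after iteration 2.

(-0.988, 0.789, -1.117)

Iteration 1:
  x_1 = (-7 - (-3)·1.400 - (-3)·-1.400) / (9) = -0.778
  x_2 = (1 - (-2)·0.800 - (3)·-1.400) / (6) = 1.133
  x_3 = (-12 - (4)·0.800 - (3)·1.400) / (11) = -1.764
Iteration 2:
  x_1 = (-7 - (-3)·1.133 - (-3)·-1.764) / (9) = -0.988
  x_2 = (1 - (-2)·-0.778 - (3)·-1.764) / (6) = 0.789
  x_3 = (-12 - (4)·-0.778 - (3)·1.133) / (11) = -1.117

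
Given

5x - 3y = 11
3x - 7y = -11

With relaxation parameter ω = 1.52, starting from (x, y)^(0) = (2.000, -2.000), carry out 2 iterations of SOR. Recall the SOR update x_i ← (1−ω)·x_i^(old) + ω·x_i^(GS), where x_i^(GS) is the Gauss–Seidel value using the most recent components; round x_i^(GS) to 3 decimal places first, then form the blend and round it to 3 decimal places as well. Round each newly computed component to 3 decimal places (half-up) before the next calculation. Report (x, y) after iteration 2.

(6.507, 4.682)

Iteration 1:
  x: GS value = (11 - (-3)·-2.000) / (5) = 1.000;  x ← (1−ω)·2.000 + ω·1.000 = 0.480
  y: GS value = (-11 - (3)·0.480) / (-7) = 1.777;  y ← (1−ω)·-2.000 + ω·1.777 = 3.741
Iteration 2:
  x: GS value = (11 - (-3)·3.741) / (5) = 4.445;  x ← (1−ω)·0.480 + ω·4.445 = 6.507
  y: GS value = (-11 - (3)·6.507) / (-7) = 4.360;  y ← (1−ω)·3.741 + ω·4.360 = 4.682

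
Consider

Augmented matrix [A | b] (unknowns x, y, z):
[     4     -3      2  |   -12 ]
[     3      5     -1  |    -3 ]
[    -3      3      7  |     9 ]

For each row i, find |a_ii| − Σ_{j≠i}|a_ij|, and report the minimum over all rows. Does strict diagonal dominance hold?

row 1: |4| − (3+2) = -1
row 2: |5| − (3+1) = 1
row 3: |7| − (3+3) = 1
minimum over rows = -1 → not strictly diagonally dominant

-1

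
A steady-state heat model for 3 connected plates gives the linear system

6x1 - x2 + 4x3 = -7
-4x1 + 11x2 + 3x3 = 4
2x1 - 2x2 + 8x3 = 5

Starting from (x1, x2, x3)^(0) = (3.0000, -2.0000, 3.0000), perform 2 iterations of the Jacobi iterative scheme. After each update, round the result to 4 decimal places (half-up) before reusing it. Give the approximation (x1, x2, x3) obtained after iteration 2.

(-0.6439, -0.7386, 1.6591)

Iteration 1:
  x1 = (-7 - (-1)·-2.0000 - (4)·3.0000) / (6) = -3.5000
  x2 = (4 - (-4)·3.0000 - (3)·3.0000) / (11) = 0.6364
  x3 = (5 - (2)·3.0000 - (-2)·-2.0000) / (8) = -0.6250
Iteration 2:
  x1 = (-7 - (-1)·0.6364 - (4)·-0.6250) / (6) = -0.6439
  x2 = (4 - (-4)·-3.5000 - (3)·-0.6250) / (11) = -0.7386
  x3 = (5 - (2)·-3.5000 - (-2)·0.6364) / (8) = 1.6591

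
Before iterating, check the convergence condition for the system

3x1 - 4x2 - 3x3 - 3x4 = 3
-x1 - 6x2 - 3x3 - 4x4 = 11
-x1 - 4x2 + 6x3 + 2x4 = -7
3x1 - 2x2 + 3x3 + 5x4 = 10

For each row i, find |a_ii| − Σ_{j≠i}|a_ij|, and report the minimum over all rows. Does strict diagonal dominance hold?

-7

row 1: |3| − (4+3+3) = -7
row 2: |-6| − (1+3+4) = -2
row 3: |6| − (1+4+2) = -1
row 4: |5| − (3+2+3) = -3
minimum over rows = -7 → not strictly diagonally dominant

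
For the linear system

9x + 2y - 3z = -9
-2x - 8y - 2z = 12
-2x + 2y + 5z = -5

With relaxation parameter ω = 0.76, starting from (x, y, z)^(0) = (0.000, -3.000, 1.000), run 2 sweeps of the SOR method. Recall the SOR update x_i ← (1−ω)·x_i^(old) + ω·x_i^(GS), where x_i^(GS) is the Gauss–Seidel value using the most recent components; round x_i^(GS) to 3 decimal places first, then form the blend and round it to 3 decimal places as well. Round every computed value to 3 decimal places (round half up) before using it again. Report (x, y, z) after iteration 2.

Iteration 1:
  x: GS value = (-9 - (2)·-3.000 - (-3)·1.000) / (9) = 0.000;  x ← (1−ω)·0.000 + ω·0.000 = 0.000
  y: GS value = (12 - (-2)·0.000 - (-2)·1.000) / (-8) = -1.750;  y ← (1−ω)·-3.000 + ω·-1.750 = -2.050
  z: GS value = (-5 - (-2)·0.000 - (2)·-2.050) / (5) = -0.180;  z ← (1−ω)·1.000 + ω·-0.180 = 0.103
Iteration 2:
  x: GS value = (-9 - (2)·-2.050 - (-3)·0.103) / (9) = -0.510;  x ← (1−ω)·0.000 + ω·-0.510 = -0.388
  y: GS value = (12 - (-2)·-0.388 - (-2)·0.103) / (-8) = -1.429;  y ← (1−ω)·-2.050 + ω·-1.429 = -1.578
  z: GS value = (-5 - (-2)·-0.388 - (2)·-1.578) / (5) = -0.524;  z ← (1−ω)·0.103 + ω·-0.524 = -0.374

(-0.388, -1.578, -0.374)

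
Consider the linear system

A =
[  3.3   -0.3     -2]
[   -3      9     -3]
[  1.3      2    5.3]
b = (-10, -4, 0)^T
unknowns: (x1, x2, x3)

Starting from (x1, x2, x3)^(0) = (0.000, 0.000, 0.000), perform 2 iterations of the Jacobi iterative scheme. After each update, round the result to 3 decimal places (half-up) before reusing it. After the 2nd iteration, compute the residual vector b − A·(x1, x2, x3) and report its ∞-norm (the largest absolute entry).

2.606

Iteration 1:
  x1 = (-10 - (-0.3)·0.000 - (-2)·0.000) / (3.3) = -3.030
  x2 = (-4 - (-3)·0.000 - (-3)·0.000) / (9) = -0.444
  x3 = (0 - (1.3)·0.000 - (2)·0.000) / (5.3) = 0.000
Iteration 2:
  x1 = (-10 - (-0.3)·-0.444 - (-2)·0.000) / (3.3) = -3.071
  x2 = (-4 - (-3)·-3.030 - (-3)·0.000) / (9) = -1.454
  x3 = (0 - (1.3)·-3.030 - (2)·-0.444) / (5.3) = 0.911
Residual b − A·x = (1.520, 2.606, 2.072); ∞-norm = 2.606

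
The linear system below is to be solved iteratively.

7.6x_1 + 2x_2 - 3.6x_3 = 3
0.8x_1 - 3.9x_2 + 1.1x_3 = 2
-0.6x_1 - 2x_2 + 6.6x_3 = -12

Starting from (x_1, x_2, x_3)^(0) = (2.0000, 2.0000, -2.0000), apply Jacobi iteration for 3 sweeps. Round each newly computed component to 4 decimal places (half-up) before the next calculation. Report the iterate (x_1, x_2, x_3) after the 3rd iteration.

(-0.3390, -1.0934, -2.1212)

Iteration 1:
  x_1 = (3 - (2)·2.0000 - (-3.6)·-2.0000) / (7.6) = -1.0789
  x_2 = (2 - (0.8)·2.0000 - (1.1)·-2.0000) / (-3.9) = -0.6667
  x_3 = (-12 - (-0.6)·2.0000 - (-2)·2.0000) / (6.6) = -1.0303
Iteration 2:
  x_1 = (3 - (2)·-0.6667 - (-3.6)·-1.0303) / (7.6) = 0.0821
  x_2 = (2 - (0.8)·-1.0789 - (1.1)·-1.0303) / (-3.9) = -1.0247
  x_3 = (-12 - (-0.6)·-1.0789 - (-2)·-0.6667) / (6.6) = -2.1183
Iteration 3:
  x_1 = (3 - (2)·-1.0247 - (-3.6)·-2.1183) / (7.6) = -0.3390
  x_2 = (2 - (0.8)·0.0821 - (1.1)·-2.1183) / (-3.9) = -1.0934
  x_3 = (-12 - (-0.6)·0.0821 - (-2)·-1.0247) / (6.6) = -2.1212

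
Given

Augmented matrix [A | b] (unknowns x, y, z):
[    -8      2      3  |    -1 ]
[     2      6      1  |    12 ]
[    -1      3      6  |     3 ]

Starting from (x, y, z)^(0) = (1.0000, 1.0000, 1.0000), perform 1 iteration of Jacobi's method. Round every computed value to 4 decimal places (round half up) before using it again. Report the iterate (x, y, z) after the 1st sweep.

Iteration 1:
  x = (-1 - (2)·1.0000 - (3)·1.0000) / (-8) = 0.7500
  y = (12 - (2)·1.0000 - (1)·1.0000) / (6) = 1.5000
  z = (3 - (-1)·1.0000 - (3)·1.0000) / (6) = 0.1667

(0.7500, 1.5000, 0.1667)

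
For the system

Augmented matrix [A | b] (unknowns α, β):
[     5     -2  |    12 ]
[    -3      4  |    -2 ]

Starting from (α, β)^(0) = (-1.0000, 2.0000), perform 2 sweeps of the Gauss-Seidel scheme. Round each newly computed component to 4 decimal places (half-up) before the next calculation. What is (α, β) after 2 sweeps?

Iteration 1:
  α = (12 - (-2)·2.0000) / (5) = 3.2000
  β = (-2 - (-3)·3.2000) / (4) = 1.9000
Iteration 2:
  α = (12 - (-2)·1.9000) / (5) = 3.1600
  β = (-2 - (-3)·3.1600) / (4) = 1.8700

(3.1600, 1.8700)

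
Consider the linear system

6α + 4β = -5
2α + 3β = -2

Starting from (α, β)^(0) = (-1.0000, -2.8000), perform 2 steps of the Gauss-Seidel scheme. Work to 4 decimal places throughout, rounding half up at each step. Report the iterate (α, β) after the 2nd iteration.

Iteration 1:
  α = (-5 - (4)·-2.8000) / (6) = 1.0333
  β = (-2 - (2)·1.0333) / (3) = -1.3555
Iteration 2:
  α = (-5 - (4)·-1.3555) / (6) = 0.0703
  β = (-2 - (2)·0.0703) / (3) = -0.7135

(0.0703, -0.7135)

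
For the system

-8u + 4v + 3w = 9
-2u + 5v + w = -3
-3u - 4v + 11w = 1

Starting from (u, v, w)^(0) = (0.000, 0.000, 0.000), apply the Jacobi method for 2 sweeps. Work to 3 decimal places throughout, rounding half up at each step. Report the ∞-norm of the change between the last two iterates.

0.525

Iteration 1:
  u = (9 - (4)·0.000 - (3)·0.000) / (-8) = -1.125
  v = (-3 - (-2)·0.000 - (1)·0.000) / (5) = -0.600
  w = (1 - (-3)·0.000 - (-4)·0.000) / (11) = 0.091
Iteration 2:
  u = (9 - (4)·-0.600 - (3)·0.091) / (-8) = -1.391
  v = (-3 - (-2)·-1.125 - (1)·0.091) / (5) = -1.068
  w = (1 - (-3)·-1.125 - (-4)·-0.600) / (11) = -0.434
Change: (-0.266, -0.468, -0.525) → max |·| = 0.525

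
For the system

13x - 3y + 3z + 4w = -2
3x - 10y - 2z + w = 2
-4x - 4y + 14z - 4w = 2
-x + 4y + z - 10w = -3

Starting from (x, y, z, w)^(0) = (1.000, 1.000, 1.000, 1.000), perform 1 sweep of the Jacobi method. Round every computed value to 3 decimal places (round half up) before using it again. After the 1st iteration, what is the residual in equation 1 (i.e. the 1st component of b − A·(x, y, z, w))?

Iteration 1:
  x = (-2 - (-3)·1.000 - (3)·1.000 - (4)·1.000) / (13) = -0.462
  y = (2 - (3)·1.000 - (-2)·1.000 - (1)·1.000) / (-10) = 0.000
  z = (2 - (-4)·1.000 - (-4)·1.000 - (-4)·1.000) / (14) = 1.000
  w = (-3 - (-1)·1.000 - (4)·1.000 - (1)·1.000) / (-10) = 0.700
Residual b − A·x = (-1.794, 4.686, -11.048, 2.538)

-1.794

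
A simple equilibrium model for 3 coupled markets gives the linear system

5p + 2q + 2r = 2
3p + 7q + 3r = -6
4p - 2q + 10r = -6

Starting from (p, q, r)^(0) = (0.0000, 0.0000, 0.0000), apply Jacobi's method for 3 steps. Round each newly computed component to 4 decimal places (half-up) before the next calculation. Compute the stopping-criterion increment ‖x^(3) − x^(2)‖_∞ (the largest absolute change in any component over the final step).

Iteration 1:
  p = (2 - (2)·0.0000 - (2)·0.0000) / (5) = 0.4000
  q = (-6 - (3)·0.0000 - (3)·0.0000) / (7) = -0.8571
  r = (-6 - (4)·0.0000 - (-2)·0.0000) / (10) = -0.6000
Iteration 2:
  p = (2 - (2)·-0.8571 - (2)·-0.6000) / (5) = 0.9828
  q = (-6 - (3)·0.4000 - (3)·-0.6000) / (7) = -0.7714
  r = (-6 - (4)·0.4000 - (-2)·-0.8571) / (10) = -0.9314
Iteration 3:
  p = (2 - (2)·-0.7714 - (2)·-0.9314) / (5) = 1.0811
  q = (-6 - (3)·0.9828 - (3)·-0.9314) / (7) = -0.8792
  r = (-6 - (4)·0.9828 - (-2)·-0.7714) / (10) = -1.1474
Change: (0.0983, -0.1078, -0.2160) → max |·| = 0.2160

0.2160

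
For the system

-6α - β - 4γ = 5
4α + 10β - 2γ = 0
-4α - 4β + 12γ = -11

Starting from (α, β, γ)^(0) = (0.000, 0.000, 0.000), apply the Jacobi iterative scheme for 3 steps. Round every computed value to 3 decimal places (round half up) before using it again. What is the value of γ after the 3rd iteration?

-0.941

Iteration 1:
  α = (5 - (-1)·0.000 - (-4)·0.000) / (-6) = -0.833
  β = (0 - (4)·0.000 - (-2)·0.000) / (10) = 0.000
  γ = (-11 - (-4)·0.000 - (-4)·0.000) / (12) = -0.917
Iteration 2:
  α = (5 - (-1)·0.000 - (-4)·-0.917) / (-6) = -0.222
  β = (0 - (4)·-0.833 - (-2)·-0.917) / (10) = 0.150
  γ = (-11 - (-4)·-0.833 - (-4)·0.000) / (12) = -1.194
Iteration 3:
  α = (5 - (-1)·0.150 - (-4)·-1.194) / (-6) = -0.062
  β = (0 - (4)·-0.222 - (-2)·-1.194) / (10) = -0.150
  γ = (-11 - (-4)·-0.222 - (-4)·0.150) / (12) = -0.941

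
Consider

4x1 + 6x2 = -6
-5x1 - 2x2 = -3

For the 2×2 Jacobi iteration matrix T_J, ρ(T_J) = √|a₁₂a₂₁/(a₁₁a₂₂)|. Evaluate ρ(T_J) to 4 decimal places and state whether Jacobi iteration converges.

a₁₂a₂₁/(a₁₁a₂₂) = (6)·(-5) / ((4)·(-2)) = 3.750000
ρ = √|3.750000| = √3.750000 = 1.9365
ρ > 1, so Jacobi diverges

1.9365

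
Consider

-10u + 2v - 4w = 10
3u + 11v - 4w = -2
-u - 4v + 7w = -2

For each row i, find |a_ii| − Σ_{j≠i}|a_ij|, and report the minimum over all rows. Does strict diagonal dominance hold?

row 1: |-10| − (2+4) = 4
row 2: |11| − (3+4) = 4
row 3: |7| − (1+4) = 2
minimum over rows = 2 → strictly diagonally dominant (convergence guaranteed)

2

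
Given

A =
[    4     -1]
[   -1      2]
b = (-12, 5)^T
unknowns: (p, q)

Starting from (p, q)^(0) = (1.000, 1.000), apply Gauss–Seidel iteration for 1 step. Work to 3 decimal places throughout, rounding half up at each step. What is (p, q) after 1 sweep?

(-2.750, 1.125)

Iteration 1:
  p = (-12 - (-1)·1.000) / (4) = -2.750
  q = (5 - (-1)·-2.750) / (2) = 1.125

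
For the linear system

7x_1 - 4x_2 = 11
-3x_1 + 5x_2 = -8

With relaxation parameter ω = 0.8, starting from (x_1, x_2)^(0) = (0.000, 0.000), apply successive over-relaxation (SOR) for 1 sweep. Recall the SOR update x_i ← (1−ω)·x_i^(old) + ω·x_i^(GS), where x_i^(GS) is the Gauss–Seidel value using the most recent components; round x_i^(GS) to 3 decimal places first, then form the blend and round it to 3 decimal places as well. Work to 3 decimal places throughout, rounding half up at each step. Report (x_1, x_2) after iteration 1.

(1.257, -0.677)

Iteration 1:
  x_1: GS value = (11 - (-4)·0.000) / (7) = 1.571;  x_1 ← (1−ω)·0.000 + ω·1.571 = 1.257
  x_2: GS value = (-8 - (-3)·1.257) / (5) = -0.846;  x_2 ← (1−ω)·0.000 + ω·-0.846 = -0.677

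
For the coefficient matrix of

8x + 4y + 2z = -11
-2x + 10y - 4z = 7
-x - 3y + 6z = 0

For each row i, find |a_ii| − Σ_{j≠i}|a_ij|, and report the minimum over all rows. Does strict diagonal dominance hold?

row 1: |8| − (4+2) = 2
row 2: |10| − (2+4) = 4
row 3: |6| − (1+3) = 2
minimum over rows = 2 → strictly diagonally dominant (convergence guaranteed)

2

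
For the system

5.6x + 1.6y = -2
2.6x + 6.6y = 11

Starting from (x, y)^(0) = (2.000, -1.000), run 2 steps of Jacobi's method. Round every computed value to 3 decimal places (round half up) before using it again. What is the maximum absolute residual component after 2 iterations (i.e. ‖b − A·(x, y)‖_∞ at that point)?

Iteration 1:
  x = (-2 - (1.6)·-1.000) / (5.6) = -0.071
  y = (11 - (2.6)·2.000) / (6.6) = 0.879
Iteration 2:
  x = (-2 - (1.6)·0.879) / (5.6) = -0.608
  y = (11 - (2.6)·-0.071) / (6.6) = 1.695
Residual b − A·x = (-1.307, 1.394); ∞-norm = 1.394

1.394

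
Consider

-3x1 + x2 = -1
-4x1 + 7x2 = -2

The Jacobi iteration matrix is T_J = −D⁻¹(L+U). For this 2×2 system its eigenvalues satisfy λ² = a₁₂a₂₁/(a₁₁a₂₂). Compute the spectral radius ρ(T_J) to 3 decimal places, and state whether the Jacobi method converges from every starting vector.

0.436

a₁₂a₂₁/(a₁₁a₂₂) = (1)·(-4) / ((-3)·(7)) = 0.190476
ρ = √|0.190476| = √0.190476 = 0.436
ρ < 1, so Jacobi converges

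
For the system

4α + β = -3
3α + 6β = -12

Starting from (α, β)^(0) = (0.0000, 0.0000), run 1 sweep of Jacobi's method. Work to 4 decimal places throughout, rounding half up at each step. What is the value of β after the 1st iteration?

-2.0000

Iteration 1:
  α = (-3 - (1)·0.0000) / (4) = -0.7500
  β = (-12 - (3)·0.0000) / (6) = -2.0000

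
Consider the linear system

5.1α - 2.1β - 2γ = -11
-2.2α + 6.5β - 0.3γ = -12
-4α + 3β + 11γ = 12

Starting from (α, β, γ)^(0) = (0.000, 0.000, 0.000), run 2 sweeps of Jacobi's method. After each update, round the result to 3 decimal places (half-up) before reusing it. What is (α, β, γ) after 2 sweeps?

(-2.489, -2.526, 0.810)

Iteration 1:
  α = (-11 - (-2.1)·0.000 - (-2)·0.000) / (5.1) = -2.157
  β = (-12 - (-2.2)·0.000 - (-0.3)·0.000) / (6.5) = -1.846
  γ = (12 - (-4)·0.000 - (3)·0.000) / (11) = 1.091
Iteration 2:
  α = (-11 - (-2.1)·-1.846 - (-2)·1.091) / (5.1) = -2.489
  β = (-12 - (-2.2)·-2.157 - (-0.3)·1.091) / (6.5) = -2.526
  γ = (12 - (-4)·-2.157 - (3)·-1.846) / (11) = 0.810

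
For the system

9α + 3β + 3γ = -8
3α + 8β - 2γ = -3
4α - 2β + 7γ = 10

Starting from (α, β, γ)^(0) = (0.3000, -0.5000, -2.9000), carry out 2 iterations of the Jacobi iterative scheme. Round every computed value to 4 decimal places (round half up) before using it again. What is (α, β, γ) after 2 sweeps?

Iteration 1:
  α = (-8 - (3)·-0.5000 - (3)·-2.9000) / (9) = 0.2444
  β = (-3 - (3)·0.3000 - (-2)·-2.9000) / (8) = -1.2125
  γ = (10 - (4)·0.3000 - (-2)·-0.5000) / (7) = 1.1143
Iteration 2:
  α = (-8 - (3)·-1.2125 - (3)·1.1143) / (9) = -0.8562
  β = (-3 - (3)·0.2444 - (-2)·1.1143) / (8) = -0.1881
  γ = (10 - (4)·0.2444 - (-2)·-1.2125) / (7) = 0.9425

(-0.8562, -0.1881, 0.9425)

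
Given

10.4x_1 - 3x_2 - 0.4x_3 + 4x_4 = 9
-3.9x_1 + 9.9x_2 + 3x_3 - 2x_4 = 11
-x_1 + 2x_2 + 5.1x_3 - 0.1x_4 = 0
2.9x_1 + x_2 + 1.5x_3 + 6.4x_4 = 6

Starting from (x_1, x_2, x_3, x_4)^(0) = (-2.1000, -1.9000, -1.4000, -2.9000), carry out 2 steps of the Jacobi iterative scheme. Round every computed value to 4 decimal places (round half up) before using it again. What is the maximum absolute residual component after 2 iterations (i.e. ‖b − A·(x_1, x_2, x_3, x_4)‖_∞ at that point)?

15.0080

Iteration 1:
  x_1 = (9 - (-3)·-1.9000 - (-0.4)·-1.4000 - (4)·-2.9000) / (10.4) = 1.3788
  x_2 = (11 - (-3.9)·-2.1000 - (3)·-1.4000 - (-2)·-2.9000) / (9.9) = 0.1222
  x_3 = (0 - (-1)·-2.1000 - (2)·-1.9000 - (-0.1)·-2.9000) / (5.1) = 0.2765
  x_4 = (6 - (2.9)·-2.1000 - (1)·-1.9000 - (1.5)·-1.4000) / (6.4) = 2.5141
Iteration 2:
  x_1 = (9 - (-3)·0.1222 - (-0.4)·0.2765 - (4)·2.5141) / (10.4) = -0.0557
  x_2 = (11 - (-3.9)·1.3788 - (3)·0.2765 - (-2)·2.5141) / (9.9) = 2.0784
  x_3 = (0 - (-1)·1.3788 - (2)·0.1222 - (-0.1)·2.5141) / (5.1) = 0.2717
  x_4 = (6 - (2.9)·1.3788 - (1)·0.1222 - (1.5)·0.2765) / (6.4) = 0.2288
Residual b − A·x = (15.0080, -10.1509, -5.5753, 2.2113); ∞-norm = 15.0080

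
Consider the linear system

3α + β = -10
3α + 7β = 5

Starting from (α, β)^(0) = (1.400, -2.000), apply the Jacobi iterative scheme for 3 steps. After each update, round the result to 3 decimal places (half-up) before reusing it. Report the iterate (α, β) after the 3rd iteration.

Iteration 1:
  α = (-10 - (1)·-2.000) / (3) = -2.667
  β = (5 - (3)·1.400) / (7) = 0.114
Iteration 2:
  α = (-10 - (1)·0.114) / (3) = -3.371
  β = (5 - (3)·-2.667) / (7) = 1.857
Iteration 3:
  α = (-10 - (1)·1.857) / (3) = -3.952
  β = (5 - (3)·-3.371) / (7) = 2.159

(-3.952, 2.159)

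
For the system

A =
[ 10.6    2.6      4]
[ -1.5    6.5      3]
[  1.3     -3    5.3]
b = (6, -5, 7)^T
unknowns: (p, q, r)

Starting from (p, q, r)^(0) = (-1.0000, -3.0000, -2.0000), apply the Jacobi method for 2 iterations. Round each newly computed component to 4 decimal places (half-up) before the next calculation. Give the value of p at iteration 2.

0.6347

Iteration 1:
  p = (6 - (2.6)·-3.0000 - (4)·-2.0000) / (10.6) = 2.0566
  q = (-5 - (-1.5)·-1.0000 - (3)·-2.0000) / (6.5) = -0.0769
  r = (7 - (1.3)·-1.0000 - (-3)·-3.0000) / (5.3) = -0.1321
Iteration 2:
  p = (6 - (2.6)·-0.0769 - (4)·-0.1321) / (10.6) = 0.6347
  q = (-5 - (-1.5)·2.0566 - (3)·-0.1321) / (6.5) = -0.2337
  r = (7 - (1.3)·2.0566 - (-3)·-0.0769) / (5.3) = 0.7728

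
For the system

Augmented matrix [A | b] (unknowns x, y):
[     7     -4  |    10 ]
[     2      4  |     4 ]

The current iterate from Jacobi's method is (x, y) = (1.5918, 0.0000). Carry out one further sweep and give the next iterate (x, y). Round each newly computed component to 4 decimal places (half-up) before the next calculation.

(1.4286, 0.2041)

One sweep:
  x = (10 - (-4)·0.0000) / (7) = 1.4286
  y = (4 - (2)·1.5918) / (4) = 0.2041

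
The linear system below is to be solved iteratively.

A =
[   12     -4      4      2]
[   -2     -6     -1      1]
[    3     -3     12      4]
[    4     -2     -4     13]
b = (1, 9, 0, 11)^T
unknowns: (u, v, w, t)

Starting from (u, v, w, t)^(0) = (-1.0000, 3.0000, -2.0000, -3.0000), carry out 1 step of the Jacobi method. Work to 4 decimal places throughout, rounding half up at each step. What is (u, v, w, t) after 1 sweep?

(2.2500, -1.3333, 2.0000, 1.0000)

Iteration 1:
  u = (1 - (-4)·3.0000 - (4)·-2.0000 - (2)·-3.0000) / (12) = 2.2500
  v = (9 - (-2)·-1.0000 - (-1)·-2.0000 - (1)·-3.0000) / (-6) = -1.3333
  w = (0 - (3)·-1.0000 - (-3)·3.0000 - (4)·-3.0000) / (12) = 2.0000
  t = (11 - (4)·-1.0000 - (-2)·3.0000 - (-4)·-2.0000) / (13) = 1.0000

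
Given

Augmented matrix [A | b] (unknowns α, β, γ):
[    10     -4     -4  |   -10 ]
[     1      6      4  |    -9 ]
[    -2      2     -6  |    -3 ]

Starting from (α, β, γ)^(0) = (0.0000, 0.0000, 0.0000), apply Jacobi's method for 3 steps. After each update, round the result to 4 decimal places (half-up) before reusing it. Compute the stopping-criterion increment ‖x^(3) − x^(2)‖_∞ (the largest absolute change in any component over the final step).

0.1778

Iteration 1:
  α = (-10 - (-4)·0.0000 - (-4)·0.0000) / (10) = -1.0000
  β = (-9 - (1)·0.0000 - (4)·0.0000) / (6) = -1.5000
  γ = (-3 - (-2)·0.0000 - (2)·0.0000) / (-6) = 0.5000
Iteration 2:
  α = (-10 - (-4)·-1.5000 - (-4)·0.5000) / (10) = -1.4000
  β = (-9 - (1)·-1.0000 - (4)·0.5000) / (6) = -1.6667
  γ = (-3 - (-2)·-1.0000 - (2)·-1.5000) / (-6) = 0.3333
Iteration 3:
  α = (-10 - (-4)·-1.6667 - (-4)·0.3333) / (10) = -1.5334
  β = (-9 - (1)·-1.4000 - (4)·0.3333) / (6) = -1.4889
  γ = (-3 - (-2)·-1.4000 - (2)·-1.6667) / (-6) = 0.4111
Change: (-0.1334, 0.1778, 0.0778) → max |·| = 0.1778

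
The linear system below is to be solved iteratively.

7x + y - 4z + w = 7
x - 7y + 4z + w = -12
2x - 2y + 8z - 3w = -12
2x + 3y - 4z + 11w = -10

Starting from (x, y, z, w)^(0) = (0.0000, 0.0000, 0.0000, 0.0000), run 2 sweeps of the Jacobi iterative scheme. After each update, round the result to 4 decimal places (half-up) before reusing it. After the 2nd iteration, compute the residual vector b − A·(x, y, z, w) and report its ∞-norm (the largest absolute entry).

3.8278

Iteration 1:
  x = (7 - (1)·0.0000 - (-4)·0.0000 - (1)·0.0000) / (7) = 1.0000
  y = (-12 - (1)·0.0000 - (4)·0.0000 - (1)·0.0000) / (-7) = 1.7143
  z = (-12 - (2)·0.0000 - (-2)·0.0000 - (-3)·0.0000) / (8) = -1.5000
  w = (-10 - (2)·0.0000 - (3)·0.0000 - (-4)·0.0000) / (11) = -0.9091
Iteration 2:
  x = (7 - (1)·1.7143 - (-4)·-1.5000 - (1)·-0.9091) / (7) = 0.0278
  y = (-12 - (1)·1.0000 - (4)·-1.5000 - (1)·-0.9091) / (-7) = 0.8701
  z = (-12 - (2)·1.0000 - (-2)·1.7143 - (-3)·-0.9091) / (8) = -1.6623
  w = (-10 - (2)·1.0000 - (3)·1.7143 - (-4)·-1.5000) / (11) = -2.1039
Residual b − A·x = (1.3900, 2.8160, -3.3287, 3.8278); ∞-norm = 3.8278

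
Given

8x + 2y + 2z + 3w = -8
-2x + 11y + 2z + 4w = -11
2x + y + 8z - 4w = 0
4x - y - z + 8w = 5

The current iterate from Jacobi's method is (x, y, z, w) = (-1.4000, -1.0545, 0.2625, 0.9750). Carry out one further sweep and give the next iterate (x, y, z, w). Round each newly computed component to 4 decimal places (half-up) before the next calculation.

One sweep:
  x = (-8 - (2)·-1.0545 - (2)·0.2625 - (3)·0.9750) / (8) = -1.1676
  y = (-11 - (-2)·-1.4000 - (2)·0.2625 - (4)·0.9750) / (11) = -1.6568
  z = (0 - (2)·-1.4000 - (1)·-1.0545 - (-4)·0.9750) / (8) = 0.9693
  w = (5 - (4)·-1.4000 - (-1)·-1.0545 - (-1)·0.2625) / (8) = 1.2260

(-1.1676, -1.6568, 0.9693, 1.2260)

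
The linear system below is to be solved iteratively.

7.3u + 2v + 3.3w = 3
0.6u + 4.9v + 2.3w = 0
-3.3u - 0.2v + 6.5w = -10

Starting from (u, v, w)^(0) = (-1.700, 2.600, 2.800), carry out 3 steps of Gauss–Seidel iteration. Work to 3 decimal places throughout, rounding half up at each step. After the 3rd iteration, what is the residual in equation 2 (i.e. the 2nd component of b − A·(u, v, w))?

1.625

Iteration 1:
  u = (3 - (2)·2.600 - (3.3)·2.800) / (7.3) = -1.567
  v = (0 - (0.6)·-1.567 - (2.3)·2.800) / (4.9) = -1.122
  w = (-10 - (-3.3)·-1.567 - (-0.2)·-1.122) / (6.5) = -2.369
Iteration 2:
  u = (3 - (2)·-1.122 - (3.3)·-2.369) / (7.3) = 1.789
  v = (0 - (0.6)·1.789 - (2.3)·-2.369) / (4.9) = 0.893
  w = (-10 - (-3.3)·1.789 - (-0.2)·0.893) / (6.5) = -0.603
Iteration 3:
  u = (3 - (2)·0.893 - (3.3)·-0.603) / (7.3) = 0.439
  v = (0 - (0.6)·0.439 - (2.3)·-0.603) / (4.9) = 0.229
  w = (-10 - (-3.3)·0.439 - (-0.2)·0.229) / (6.5) = -1.309
Residual b − A·x = (3.657, 1.625, 0.003)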